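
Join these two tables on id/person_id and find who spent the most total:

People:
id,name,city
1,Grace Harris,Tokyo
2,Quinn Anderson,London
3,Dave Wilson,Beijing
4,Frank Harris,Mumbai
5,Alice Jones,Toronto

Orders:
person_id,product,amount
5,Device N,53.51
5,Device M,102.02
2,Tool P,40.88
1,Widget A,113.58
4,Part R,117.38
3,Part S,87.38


Join on: people.id = orders.person_id

Joined rows:
  Alice Jones (Toronto) bought Device N for $53.51
  Alice Jones (Toronto) bought Device M for $102.02
  Quinn Anderson (London) bought Tool P for $40.88
  Grace Harris (Tokyo) bought Widget A for $113.58
  Frank Harris (Mumbai) bought Part R for $117.38
  Dave Wilson (Beijing) bought Part S for $87.38

Total per person:
  Alice Jones: $155.53
  Frank Harris: $117.38
  Grace Harris: $113.58
  Dave Wilson: $87.38
  Quinn Anderson: $40.88

Top spender: Alice Jones ($155.53)

Alice Jones ($155.53)


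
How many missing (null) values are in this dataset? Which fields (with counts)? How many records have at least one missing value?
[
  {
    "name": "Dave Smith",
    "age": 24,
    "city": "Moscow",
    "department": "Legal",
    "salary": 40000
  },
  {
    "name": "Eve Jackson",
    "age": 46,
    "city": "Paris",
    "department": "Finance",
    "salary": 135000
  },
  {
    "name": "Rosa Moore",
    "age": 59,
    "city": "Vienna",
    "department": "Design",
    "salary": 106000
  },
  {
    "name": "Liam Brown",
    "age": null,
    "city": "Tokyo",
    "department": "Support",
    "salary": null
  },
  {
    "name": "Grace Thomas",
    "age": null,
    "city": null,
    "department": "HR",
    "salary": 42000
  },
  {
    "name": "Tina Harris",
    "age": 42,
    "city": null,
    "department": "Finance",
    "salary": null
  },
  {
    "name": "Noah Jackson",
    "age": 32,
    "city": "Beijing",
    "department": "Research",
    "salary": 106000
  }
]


Checking for missing (null) values in 7 records:

  Dave Smith: complete
  Eve Jackson: complete
  Rosa Moore: complete
  Liam Brown: age, salary
  Grace Thomas: age, city
  Tina Harris: city, salary
  Noah Jackson: complete

Per field:
  name: 0 missing
  age: 2 missing
  city: 2 missing
  department: 0 missing
  salary: 2 missing

Total missing values: 6
Records with any missing: 3

6 missing values (age: 2, city: 2, salary: 2); 3 incomplete records


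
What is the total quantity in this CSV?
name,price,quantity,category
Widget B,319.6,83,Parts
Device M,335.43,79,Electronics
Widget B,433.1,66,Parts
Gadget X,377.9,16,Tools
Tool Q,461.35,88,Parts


Computing total quantity:
Values: [83, 79, 66, 16, 88]
Sum = 332

332


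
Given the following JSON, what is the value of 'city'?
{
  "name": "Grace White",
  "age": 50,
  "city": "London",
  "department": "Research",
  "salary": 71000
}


Looking up field 'city'
Value: London

London


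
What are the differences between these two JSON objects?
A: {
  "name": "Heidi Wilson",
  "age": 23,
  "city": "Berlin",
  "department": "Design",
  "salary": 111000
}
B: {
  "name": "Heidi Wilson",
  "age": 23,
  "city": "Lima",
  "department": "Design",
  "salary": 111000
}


Comparing each field (in key order):
  name: same
  age: same
  city: DIFFERENT
  department: same
  salary: same
Differences:
  city: Berlin -> Lima

1 field(s) changed

1 change: city


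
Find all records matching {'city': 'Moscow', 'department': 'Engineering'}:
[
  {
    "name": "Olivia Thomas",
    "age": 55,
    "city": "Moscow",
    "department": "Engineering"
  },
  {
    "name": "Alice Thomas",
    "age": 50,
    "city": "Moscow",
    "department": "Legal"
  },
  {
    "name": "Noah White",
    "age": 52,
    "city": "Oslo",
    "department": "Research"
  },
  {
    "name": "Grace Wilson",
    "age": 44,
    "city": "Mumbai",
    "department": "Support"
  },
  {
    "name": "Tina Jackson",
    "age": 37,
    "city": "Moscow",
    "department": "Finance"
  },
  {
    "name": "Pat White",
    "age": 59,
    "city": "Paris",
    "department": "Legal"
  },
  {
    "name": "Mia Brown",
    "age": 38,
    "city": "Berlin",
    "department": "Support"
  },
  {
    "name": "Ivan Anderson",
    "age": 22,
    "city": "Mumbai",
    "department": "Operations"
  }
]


Search criteria: {'city': 'Moscow', 'department': 'Engineering'}

Checking 8 records:
  Olivia Thomas: {city: Moscow, department: Engineering} <-- MATCH
  Alice Thomas: {city: Moscow, department: Legal}
  Noah White: {city: Oslo, department: Research}
  Grace Wilson: {city: Mumbai, department: Support}
  Tina Jackson: {city: Moscow, department: Finance}
  Pat White: {city: Paris, department: Legal}
  Mia Brown: {city: Berlin, department: Support}
  Ivan Anderson: {city: Mumbai, department: Operations}

Matches: ["Olivia Thomas"]

["Olivia Thomas"]


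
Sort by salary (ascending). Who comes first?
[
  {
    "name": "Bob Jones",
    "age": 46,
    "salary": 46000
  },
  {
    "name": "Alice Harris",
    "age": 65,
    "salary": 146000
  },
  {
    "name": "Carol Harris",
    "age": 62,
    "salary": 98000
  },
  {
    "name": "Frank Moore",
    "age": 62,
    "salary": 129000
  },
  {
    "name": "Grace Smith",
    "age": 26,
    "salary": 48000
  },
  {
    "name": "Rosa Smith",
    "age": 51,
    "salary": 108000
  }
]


Sort by: salary (ascending)

Sorted order:
  1. Bob Jones (salary = 46000)
  2. Grace Smith (salary = 48000)
  3. Carol Harris (salary = 98000)
  4. Rosa Smith (salary = 108000)
  5. Frank Moore (salary = 129000)
  6. Alice Harris (salary = 146000)

First: Bob Jones

Bob Jones


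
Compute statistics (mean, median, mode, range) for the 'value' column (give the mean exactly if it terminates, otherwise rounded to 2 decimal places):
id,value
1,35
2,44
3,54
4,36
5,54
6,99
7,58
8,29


Data: [35, 44, 54, 36, 54, 99, 58, 29]
Count: 8
Sum: 409
Mean: 409/8 = 51.125
Sorted: [29, 35, 36, 44, 54, 54, 58, 99]
Median: 49.0
Mode: 54 (2 times)
Range: 99 - 29 = 70
Min: 29, Max: 99

mean=51.125, median=49.0, mode=54, range=70


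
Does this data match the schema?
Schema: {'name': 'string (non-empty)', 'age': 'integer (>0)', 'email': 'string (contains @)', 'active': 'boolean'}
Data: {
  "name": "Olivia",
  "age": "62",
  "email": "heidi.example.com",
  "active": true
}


Validating each field against schema:
  name: OK (non-empty string)
  age: FAIL ("62" is not an integer)
  email: FAIL ("heidi.example.com" does not contain @)
  active: OK (boolean)

Result: INVALID (2 errors: age, email)

INVALID (2 errors: age, email)


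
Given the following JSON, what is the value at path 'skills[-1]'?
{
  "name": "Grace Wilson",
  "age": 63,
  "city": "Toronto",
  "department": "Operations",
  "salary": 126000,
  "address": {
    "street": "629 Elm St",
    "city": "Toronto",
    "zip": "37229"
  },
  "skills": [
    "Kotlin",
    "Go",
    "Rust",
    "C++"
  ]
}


Query: skills[-1]
Path: skills -> last element
Value: C++

C++


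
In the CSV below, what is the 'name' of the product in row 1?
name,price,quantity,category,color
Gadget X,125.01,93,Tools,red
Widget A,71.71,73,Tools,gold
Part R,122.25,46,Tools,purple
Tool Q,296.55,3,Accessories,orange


Query: Row 1 ('Gadget X'), column 'name'
Value: Gadget X

Gadget X


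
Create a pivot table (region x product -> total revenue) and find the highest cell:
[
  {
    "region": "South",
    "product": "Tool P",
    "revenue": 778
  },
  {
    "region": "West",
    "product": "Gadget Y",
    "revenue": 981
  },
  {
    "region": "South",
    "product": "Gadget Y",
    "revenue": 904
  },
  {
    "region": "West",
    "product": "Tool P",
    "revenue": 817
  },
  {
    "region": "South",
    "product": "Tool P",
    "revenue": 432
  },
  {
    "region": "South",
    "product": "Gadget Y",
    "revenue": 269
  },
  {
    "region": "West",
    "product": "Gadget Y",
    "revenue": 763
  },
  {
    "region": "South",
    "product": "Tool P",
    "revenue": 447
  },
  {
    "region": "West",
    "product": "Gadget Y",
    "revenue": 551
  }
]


Pivot: region (rows) x product (columns) -> total revenue

     Gadget Y      Tool P      
South         1173          1657  
West          2295           817  

Highest: West / Gadget Y = $2295

West / Gadget Y = $2295


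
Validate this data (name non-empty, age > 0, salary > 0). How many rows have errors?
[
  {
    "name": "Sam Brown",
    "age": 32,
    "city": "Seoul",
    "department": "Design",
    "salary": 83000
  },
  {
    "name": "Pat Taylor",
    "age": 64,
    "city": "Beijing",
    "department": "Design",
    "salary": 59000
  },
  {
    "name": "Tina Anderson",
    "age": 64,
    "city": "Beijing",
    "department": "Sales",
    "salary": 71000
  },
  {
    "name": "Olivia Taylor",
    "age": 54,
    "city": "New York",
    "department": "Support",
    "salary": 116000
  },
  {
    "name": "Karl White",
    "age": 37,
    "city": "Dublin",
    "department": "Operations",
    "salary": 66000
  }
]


Validating 5 records:
Rules: name non-empty, age > 0, salary > 0

  Row 1 (Sam Brown): OK
  Row 2 (Pat Taylor): OK
  Row 3 (Tina Anderson): OK
  Row 4 (Olivia Taylor): OK
  Row 5 (Karl White): OK

Total errors: 0

0 errors


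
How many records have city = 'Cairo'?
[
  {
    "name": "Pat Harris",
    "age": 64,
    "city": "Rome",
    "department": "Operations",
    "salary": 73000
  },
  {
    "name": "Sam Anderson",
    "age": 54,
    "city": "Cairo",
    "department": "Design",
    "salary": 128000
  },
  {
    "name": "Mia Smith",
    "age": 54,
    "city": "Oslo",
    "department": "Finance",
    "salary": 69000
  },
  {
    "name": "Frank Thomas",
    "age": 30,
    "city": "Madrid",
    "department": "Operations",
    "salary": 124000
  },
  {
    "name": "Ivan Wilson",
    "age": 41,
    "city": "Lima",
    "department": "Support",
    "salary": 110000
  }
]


Data: 5 records
Condition: city = 'Cairo'

Checking each record:
  Pat Harris: Rome
  Sam Anderson: Cairo MATCH
  Mia Smith: Oslo
  Frank Thomas: Madrid
  Ivan Wilson: Lima

Count: 1

1


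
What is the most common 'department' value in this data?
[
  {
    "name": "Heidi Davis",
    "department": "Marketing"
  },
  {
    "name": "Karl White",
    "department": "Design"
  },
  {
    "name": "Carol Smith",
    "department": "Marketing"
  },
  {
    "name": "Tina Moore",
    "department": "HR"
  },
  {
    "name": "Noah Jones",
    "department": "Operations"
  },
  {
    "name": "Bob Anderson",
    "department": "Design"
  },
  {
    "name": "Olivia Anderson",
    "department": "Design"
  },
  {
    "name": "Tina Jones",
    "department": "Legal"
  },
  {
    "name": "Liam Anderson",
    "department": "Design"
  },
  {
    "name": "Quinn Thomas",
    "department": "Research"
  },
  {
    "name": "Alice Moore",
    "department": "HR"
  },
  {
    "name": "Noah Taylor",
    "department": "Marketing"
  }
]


Counting 'department' values across 12 records:

  Design: 4 ####
  Marketing: 3 ###
  HR: 2 ##
  Operations: 1 #
  Legal: 1 #
  Research: 1 #

Most common: Design (4 times)

Design (4 times)


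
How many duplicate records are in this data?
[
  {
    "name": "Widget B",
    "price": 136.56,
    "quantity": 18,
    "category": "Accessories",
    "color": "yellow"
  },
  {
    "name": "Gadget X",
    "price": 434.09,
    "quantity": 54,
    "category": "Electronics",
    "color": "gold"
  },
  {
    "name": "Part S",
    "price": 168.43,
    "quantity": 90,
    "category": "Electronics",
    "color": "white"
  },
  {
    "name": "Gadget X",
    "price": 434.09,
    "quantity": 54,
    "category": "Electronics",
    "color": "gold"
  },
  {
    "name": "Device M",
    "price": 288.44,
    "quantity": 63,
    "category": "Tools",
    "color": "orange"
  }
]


Checking 5 records for duplicates:

  Row 1: Widget B ($136.56, qty 18)
  Row 2: Gadget X ($434.09, qty 54)
  Row 3: Part S ($168.43, qty 90)
  Row 4: Gadget X ($434.09, qty 54) <-- DUPLICATE
  Row 5: Device M ($288.44, qty 63)

Duplicates found: 1
Unique records: 4

1 duplicates, 4 unique


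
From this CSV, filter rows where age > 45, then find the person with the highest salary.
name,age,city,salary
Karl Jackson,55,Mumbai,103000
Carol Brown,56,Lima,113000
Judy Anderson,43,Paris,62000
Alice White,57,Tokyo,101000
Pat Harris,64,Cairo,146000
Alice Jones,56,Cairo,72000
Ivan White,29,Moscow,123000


Filter: age > 45
Sort by: salary (descending)

Filtered records (5):
  Pat Harris, age 64, salary $146000
  Carol Brown, age 56, salary $113000
  Karl Jackson, age 55, salary $103000
  Alice White, age 57, salary $101000
  Alice Jones, age 56, salary $72000

Highest salary: Pat Harris ($146000)

Pat Harris


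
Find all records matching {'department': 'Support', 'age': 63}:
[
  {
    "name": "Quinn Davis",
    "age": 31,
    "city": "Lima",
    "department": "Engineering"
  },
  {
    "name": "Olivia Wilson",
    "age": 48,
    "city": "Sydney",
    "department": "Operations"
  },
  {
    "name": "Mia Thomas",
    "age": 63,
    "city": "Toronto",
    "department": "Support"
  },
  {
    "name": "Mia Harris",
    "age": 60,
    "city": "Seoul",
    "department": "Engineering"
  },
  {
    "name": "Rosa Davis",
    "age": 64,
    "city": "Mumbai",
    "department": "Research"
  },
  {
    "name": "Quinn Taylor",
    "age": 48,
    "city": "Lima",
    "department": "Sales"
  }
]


Search criteria: {'department': 'Support', 'age': 63}

Checking 6 records:
  Quinn Davis: {department: Engineering, age: 31}
  Olivia Wilson: {department: Operations, age: 48}
  Mia Thomas: {department: Support, age: 63} <-- MATCH
  Mia Harris: {department: Engineering, age: 60}
  Rosa Davis: {department: Research, age: 64}
  Quinn Taylor: {department: Sales, age: 48}

Matches: ["Mia Thomas"]

["Mia Thomas"]


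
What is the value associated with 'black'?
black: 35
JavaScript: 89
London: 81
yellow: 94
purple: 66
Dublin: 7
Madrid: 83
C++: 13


Looking up key 'black'
Value: 35

35


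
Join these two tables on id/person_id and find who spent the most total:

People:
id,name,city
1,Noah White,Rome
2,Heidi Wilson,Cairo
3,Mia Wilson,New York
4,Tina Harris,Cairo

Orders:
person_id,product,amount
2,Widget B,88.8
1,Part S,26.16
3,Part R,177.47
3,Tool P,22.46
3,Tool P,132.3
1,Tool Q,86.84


Join on: people.id = orders.person_id

Joined rows:
  Heidi Wilson (Cairo) bought Widget B for $88.8
  Noah White (Rome) bought Part S for $26.16
  Mia Wilson (New York) bought Part R for $177.47
  Mia Wilson (New York) bought Tool P for $22.46
  Mia Wilson (New York) bought Tool P for $132.3
  Noah White (Rome) bought Tool Q for $86.84

Total per person:
  Mia Wilson: $332.23
  Noah White: $113.00
  Heidi Wilson: $88.80

Top spender: Mia Wilson ($332.23)

Mia Wilson ($332.23)


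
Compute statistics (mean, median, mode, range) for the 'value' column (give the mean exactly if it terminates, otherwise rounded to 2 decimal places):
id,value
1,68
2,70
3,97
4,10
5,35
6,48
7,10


Data: [68, 70, 97, 10, 35, 48, 10]
Count: 7
Sum: 338
Mean: 338/7 ≈ 48.29 (rounded to 2 decimal places)
Sorted: [10, 10, 35, 48, 68, 70, 97]
Median: 48.0
Mode: 10 (2 times)
Range: 97 - 10 = 87
Min: 10, Max: 97

mean≈48.29, median=48.0, mode=10, range=87


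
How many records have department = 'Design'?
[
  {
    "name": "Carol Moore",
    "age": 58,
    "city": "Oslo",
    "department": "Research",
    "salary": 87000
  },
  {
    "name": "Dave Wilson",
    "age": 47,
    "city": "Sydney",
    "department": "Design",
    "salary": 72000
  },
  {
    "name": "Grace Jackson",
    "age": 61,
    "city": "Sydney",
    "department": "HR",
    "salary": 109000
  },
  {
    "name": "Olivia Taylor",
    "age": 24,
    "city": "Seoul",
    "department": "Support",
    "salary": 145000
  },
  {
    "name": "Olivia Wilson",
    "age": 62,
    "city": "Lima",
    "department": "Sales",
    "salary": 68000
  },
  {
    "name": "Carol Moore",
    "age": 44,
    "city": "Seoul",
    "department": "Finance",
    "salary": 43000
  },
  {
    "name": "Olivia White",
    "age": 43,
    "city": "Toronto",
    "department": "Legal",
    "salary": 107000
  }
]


Data: 7 records
Condition: department = 'Design'

Checking each record:
  Carol Moore: Research
  Dave Wilson: Design MATCH
  Grace Jackson: HR
  Olivia Taylor: Support
  Olivia Wilson: Sales
  Carol Moore: Finance
  Olivia White: Legal

Count: 1

1


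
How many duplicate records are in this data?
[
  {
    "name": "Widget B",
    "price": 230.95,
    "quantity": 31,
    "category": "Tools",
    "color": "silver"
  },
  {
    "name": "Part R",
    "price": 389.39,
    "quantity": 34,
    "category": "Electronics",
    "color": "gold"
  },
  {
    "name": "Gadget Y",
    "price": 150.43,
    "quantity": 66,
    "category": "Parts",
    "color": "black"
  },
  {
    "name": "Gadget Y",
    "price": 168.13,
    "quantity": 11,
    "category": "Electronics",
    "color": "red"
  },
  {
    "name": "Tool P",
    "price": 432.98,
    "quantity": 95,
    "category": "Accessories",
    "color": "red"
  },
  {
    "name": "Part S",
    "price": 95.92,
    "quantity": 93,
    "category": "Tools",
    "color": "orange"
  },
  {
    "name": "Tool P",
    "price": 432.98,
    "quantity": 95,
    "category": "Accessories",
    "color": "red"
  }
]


Checking 7 records for duplicates:

  Row 1: Widget B ($230.95, qty 31)
  Row 2: Part R ($389.39, qty 34)
  Row 3: Gadget Y ($150.43, qty 66)
  Row 4: Gadget Y ($168.13, qty 11)
  Row 5: Tool P ($432.98, qty 95)
  Row 6: Part S ($95.92, qty 93)
  Row 7: Tool P ($432.98, qty 95) <-- DUPLICATE

Duplicates found: 1
Unique records: 6

1 duplicates, 6 unique


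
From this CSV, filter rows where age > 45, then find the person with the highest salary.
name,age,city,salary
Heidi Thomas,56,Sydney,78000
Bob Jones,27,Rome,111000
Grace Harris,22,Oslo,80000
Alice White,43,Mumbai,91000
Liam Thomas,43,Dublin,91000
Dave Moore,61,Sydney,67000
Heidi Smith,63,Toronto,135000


Filter: age > 45
Sort by: salary (descending)

Filtered records (3):
  Heidi Smith, age 63, salary $135000
  Heidi Thomas, age 56, salary $78000
  Dave Moore, age 61, salary $67000

Highest salary: Heidi Smith ($135000)

Heidi Smith


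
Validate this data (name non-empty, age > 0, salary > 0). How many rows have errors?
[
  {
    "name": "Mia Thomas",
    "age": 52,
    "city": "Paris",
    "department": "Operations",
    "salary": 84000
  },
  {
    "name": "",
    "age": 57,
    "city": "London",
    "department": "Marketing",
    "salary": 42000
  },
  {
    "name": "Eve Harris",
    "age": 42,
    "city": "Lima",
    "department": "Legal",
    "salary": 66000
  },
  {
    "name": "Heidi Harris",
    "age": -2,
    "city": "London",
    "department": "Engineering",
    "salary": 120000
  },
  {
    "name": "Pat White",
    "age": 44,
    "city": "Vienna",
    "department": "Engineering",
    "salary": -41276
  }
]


Validating 5 records:
Rules: name non-empty, age > 0, salary > 0

  Row 1 (Mia Thomas): OK
  Row 2 (???): empty name
  Row 3 (Eve Harris): OK
  Row 4 (Heidi Harris): negative age: -2
  Row 5 (Pat White): negative salary: -41276

Total errors: 3

3 errors


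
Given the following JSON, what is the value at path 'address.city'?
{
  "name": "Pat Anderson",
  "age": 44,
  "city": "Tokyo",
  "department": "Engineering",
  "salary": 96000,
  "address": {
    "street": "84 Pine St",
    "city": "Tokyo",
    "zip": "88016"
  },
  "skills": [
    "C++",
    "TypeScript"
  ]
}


Query: address.city
Path: address -> city
Value: Tokyo

Tokyo


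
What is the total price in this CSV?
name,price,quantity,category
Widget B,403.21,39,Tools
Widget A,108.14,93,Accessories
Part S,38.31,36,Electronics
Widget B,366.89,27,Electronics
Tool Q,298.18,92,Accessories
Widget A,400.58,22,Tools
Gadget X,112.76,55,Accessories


Computing total price:
Values: [403.21, 108.14, 38.31, 366.89, 298.18, 400.58, 112.76]
Sum = 1728.07

1728.07


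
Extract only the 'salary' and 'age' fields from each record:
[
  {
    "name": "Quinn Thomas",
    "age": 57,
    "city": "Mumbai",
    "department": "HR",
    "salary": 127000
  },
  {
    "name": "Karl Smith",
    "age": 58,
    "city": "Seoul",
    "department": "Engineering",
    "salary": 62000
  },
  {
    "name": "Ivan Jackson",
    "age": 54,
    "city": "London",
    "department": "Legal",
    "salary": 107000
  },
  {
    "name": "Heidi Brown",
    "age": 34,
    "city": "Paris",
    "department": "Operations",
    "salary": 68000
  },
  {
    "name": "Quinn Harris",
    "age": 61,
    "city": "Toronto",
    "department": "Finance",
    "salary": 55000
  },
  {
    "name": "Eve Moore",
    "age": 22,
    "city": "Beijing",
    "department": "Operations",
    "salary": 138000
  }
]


Original: 6 records with fields: name, age, city, department, salary
Keep: ['salary', 'age']
Drop: ['name', 'city', 'department']
Result: 6 records, 2 fields each

[
  {
    "salary": 127000,
    "age": 57
  },
  {
    "salary": 62000,
    "age": 58
  },
  {
    "salary": 107000,
    "age": 54
  },
  {
    "salary": 68000,
    "age": 34
  },
  {
    "salary": 55000,
    "age": 61
  },
  {
    "salary": 138000,
    "age": 22
  }
]


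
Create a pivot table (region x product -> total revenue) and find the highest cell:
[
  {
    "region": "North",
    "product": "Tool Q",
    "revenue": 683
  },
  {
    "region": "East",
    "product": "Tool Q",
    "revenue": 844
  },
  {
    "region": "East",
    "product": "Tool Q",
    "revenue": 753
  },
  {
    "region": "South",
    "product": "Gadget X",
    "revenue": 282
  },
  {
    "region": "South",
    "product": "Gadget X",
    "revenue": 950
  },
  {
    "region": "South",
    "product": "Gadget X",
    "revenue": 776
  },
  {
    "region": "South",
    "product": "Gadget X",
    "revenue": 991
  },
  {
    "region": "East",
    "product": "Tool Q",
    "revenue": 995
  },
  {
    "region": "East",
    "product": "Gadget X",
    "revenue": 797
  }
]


Pivot: region (rows) x product (columns) -> total revenue

     Gadget X      Tool Q      
East           797          2592  
North            0           683  
South         2999             0  

Highest: South / Gadget X = $2999

South / Gadget X = $2999


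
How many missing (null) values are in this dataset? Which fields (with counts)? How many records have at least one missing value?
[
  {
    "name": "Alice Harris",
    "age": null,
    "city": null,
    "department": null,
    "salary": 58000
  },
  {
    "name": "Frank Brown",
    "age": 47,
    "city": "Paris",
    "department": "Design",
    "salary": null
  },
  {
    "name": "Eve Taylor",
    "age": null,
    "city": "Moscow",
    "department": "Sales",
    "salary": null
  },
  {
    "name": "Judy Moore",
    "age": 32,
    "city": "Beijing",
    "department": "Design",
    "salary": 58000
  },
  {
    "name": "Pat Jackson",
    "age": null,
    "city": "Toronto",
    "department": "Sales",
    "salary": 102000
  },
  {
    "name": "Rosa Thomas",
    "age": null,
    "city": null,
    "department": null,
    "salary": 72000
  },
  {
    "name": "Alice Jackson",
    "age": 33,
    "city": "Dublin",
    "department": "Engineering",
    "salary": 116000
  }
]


Checking for missing (null) values in 7 records:

  Alice Harris: age, city, department
  Frank Brown: salary
  Eve Taylor: age, salary
  Judy Moore: complete
  Pat Jackson: age
  Rosa Thomas: age, city, department
  Alice Jackson: complete

Per field:
  name: 0 missing
  age: 4 missing
  city: 2 missing
  department: 2 missing
  salary: 2 missing

Total missing values: 10
Records with any missing: 5

10 missing values (age: 4, city: 2, department: 2, salary: 2); 5 incomplete records


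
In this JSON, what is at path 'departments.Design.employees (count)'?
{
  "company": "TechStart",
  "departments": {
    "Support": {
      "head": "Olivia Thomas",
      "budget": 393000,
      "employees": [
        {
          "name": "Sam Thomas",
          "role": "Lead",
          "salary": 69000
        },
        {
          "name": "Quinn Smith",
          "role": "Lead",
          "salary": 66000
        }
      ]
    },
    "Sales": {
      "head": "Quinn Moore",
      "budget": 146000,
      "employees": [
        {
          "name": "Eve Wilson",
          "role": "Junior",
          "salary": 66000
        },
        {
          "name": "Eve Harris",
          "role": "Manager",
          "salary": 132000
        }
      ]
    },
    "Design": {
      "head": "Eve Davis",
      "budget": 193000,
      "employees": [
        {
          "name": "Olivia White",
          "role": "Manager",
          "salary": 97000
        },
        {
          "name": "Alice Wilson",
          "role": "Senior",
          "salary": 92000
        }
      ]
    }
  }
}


Path: departments.Design.employees (count)

Navigate:
  -> departments
  -> Design
  -> employees (array, length 2)

2


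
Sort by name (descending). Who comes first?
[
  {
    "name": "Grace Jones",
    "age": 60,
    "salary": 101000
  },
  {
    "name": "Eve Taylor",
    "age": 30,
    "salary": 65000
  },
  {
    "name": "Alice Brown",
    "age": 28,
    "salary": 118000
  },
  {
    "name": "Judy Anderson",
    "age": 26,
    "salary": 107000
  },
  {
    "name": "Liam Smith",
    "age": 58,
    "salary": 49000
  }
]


Sort by: name (descending)

Sorted order:
  1. Liam Smith (name = Liam Smith)
  2. Judy Anderson (name = Judy Anderson)
  3. Grace Jones (name = Grace Jones)
  4. Eve Taylor (name = Eve Taylor)
  5. Alice Brown (name = Alice Brown)

First: Liam Smith

Liam Smith


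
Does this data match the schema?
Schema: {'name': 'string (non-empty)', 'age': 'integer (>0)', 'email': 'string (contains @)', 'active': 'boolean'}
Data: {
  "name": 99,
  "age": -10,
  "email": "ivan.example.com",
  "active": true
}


Validating each field against schema:
  name: FAIL (99 is not a string)
  age: FAIL (-10 is not > 0)
  email: FAIL ("ivan.example.com" does not contain @)
  active: OK (boolean)

Result: INVALID (3 errors: name, age, email)

INVALID (3 errors: name, age, email)


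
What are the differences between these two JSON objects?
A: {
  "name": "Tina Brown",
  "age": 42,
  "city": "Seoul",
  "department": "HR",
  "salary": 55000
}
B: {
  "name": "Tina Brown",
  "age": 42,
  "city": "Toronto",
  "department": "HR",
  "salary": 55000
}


Comparing each field (in key order):
  name: same
  age: same
  city: DIFFERENT
  department: same
  salary: same
Differences:
  city: Seoul -> Toronto

1 field(s) changed

1 change: city


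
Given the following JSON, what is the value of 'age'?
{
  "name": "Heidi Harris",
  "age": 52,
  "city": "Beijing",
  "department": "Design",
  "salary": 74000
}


Looking up field 'age'
Value: 52

52


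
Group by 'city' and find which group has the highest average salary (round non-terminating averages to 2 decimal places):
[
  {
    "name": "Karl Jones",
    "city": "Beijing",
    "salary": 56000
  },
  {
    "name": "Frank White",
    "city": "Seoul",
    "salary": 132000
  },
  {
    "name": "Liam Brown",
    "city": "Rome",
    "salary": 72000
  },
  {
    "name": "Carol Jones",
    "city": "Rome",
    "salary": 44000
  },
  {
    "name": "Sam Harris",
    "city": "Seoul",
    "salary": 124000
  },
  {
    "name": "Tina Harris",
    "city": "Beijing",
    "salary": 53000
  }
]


Group by: city

Groups:
  Beijing: 2 people, avg salary = 109000/2 = $54500
  Rome: 2 people, avg salary = 116000/2 = $58000
  Seoul: 2 people, avg salary = 256000/2 = $128000

Highest average salary: Seoul ($128000)

Seoul ($128000)


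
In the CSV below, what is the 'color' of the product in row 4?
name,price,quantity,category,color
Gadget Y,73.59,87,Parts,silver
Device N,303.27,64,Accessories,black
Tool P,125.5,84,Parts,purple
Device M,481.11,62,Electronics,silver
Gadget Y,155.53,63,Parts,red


Query: Row 4 ('Device M'), column 'color'
Value: silver

silver


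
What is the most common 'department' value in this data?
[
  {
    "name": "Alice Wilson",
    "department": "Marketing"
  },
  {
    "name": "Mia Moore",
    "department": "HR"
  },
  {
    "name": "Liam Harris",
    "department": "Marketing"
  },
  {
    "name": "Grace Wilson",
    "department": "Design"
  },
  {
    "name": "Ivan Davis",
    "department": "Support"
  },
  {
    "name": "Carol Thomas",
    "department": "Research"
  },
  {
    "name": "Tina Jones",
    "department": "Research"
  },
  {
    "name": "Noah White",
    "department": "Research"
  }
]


Counting 'department' values across 8 records:

  Research: 3 ###
  Marketing: 2 ##
  HR: 1 #
  Design: 1 #
  Support: 1 #

Most common: Research (3 times)

Research (3 times)


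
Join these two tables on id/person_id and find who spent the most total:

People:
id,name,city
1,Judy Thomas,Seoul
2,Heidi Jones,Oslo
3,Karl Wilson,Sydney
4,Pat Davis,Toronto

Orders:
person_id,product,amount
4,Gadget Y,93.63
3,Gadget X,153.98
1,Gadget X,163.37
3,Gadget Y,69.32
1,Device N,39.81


Join on: people.id = orders.person_id

Joined rows:
  Pat Davis (Toronto) bought Gadget Y for $93.63
  Karl Wilson (Sydney) bought Gadget X for $153.98
  Judy Thomas (Seoul) bought Gadget X for $163.37
  Karl Wilson (Sydney) bought Gadget Y for $69.32
  Judy Thomas (Seoul) bought Device N for $39.81

Total per person:
  Karl Wilson: $223.30
  Judy Thomas: $203.18
  Pat Davis: $93.63

Top spender: Karl Wilson ($223.30)

Karl Wilson ($223.30)


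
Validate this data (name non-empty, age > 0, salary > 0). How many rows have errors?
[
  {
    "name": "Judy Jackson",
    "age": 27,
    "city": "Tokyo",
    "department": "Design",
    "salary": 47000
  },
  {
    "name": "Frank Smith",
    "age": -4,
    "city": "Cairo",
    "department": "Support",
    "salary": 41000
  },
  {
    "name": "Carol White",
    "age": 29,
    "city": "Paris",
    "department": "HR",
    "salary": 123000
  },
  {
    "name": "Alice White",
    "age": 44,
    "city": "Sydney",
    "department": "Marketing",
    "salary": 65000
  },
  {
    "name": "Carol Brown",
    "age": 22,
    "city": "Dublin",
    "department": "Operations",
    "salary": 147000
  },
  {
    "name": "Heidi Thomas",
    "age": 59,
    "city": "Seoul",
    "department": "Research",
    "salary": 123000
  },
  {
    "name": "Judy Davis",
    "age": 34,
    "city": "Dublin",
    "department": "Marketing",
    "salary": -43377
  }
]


Validating 7 records:
Rules: name non-empty, age > 0, salary > 0

  Row 1 (Judy Jackson): OK
  Row 2 (Frank Smith): negative age: -4
  Row 3 (Carol White): OK
  Row 4 (Alice White): OK
  Row 5 (Carol Brown): OK
  Row 6 (Heidi Thomas): OK
  Row 7 (Judy Davis): negative salary: -43377

Total errors: 2

2 errors


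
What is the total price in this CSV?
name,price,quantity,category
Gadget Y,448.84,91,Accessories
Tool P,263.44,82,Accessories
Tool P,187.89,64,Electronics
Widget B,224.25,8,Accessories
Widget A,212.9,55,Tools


Computing total price:
Values: [448.84, 263.44, 187.89, 224.25, 212.9]
Sum = 1337.32

1337.32


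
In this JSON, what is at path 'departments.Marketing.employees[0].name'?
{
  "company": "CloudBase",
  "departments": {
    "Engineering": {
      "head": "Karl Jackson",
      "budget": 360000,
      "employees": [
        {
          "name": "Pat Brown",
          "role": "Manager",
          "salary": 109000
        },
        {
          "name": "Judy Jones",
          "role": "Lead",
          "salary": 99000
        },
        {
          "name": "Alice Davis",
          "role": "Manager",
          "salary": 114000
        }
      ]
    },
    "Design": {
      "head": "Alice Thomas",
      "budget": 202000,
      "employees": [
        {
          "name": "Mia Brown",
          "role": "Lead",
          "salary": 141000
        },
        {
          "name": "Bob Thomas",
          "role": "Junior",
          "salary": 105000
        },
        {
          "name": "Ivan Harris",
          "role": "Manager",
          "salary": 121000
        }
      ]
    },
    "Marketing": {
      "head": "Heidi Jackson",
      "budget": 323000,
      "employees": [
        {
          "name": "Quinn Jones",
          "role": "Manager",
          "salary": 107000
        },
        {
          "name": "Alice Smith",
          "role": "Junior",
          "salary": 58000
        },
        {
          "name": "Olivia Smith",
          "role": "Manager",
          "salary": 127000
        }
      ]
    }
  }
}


Path: departments.Marketing.employees[0].name

Navigate:
  -> departments
  -> Marketing
  -> employees[0].name = 'Quinn Jones'

Quinn Jones


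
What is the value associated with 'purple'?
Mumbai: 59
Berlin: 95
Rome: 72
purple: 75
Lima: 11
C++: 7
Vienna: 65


Looking up key 'purple'
Value: 75

75


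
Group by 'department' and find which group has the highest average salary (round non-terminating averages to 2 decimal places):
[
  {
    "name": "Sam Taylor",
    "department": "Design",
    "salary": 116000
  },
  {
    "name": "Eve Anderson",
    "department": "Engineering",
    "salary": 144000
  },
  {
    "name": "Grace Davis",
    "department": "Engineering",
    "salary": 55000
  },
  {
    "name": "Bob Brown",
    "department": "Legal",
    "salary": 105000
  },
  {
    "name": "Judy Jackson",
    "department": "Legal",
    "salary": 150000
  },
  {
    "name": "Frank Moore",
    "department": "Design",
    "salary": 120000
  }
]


Group by: department

Groups:
  Design: 2 people, avg salary = 236000/2 = $118000
  Engineering: 2 people, avg salary = 199000/2 = $99500
  Legal: 2 people, avg salary = 255000/2 = $127500

Highest average salary: Legal ($127500)

Legal ($127500)


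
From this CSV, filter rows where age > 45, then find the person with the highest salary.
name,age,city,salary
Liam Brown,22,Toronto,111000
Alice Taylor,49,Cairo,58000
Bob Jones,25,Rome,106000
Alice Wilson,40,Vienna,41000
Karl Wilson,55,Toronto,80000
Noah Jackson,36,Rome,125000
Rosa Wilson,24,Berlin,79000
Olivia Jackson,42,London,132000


Filter: age > 45
Sort by: salary (descending)

Filtered records (2):
  Karl Wilson, age 55, salary $80000
  Alice Taylor, age 49, salary $58000

Highest salary: Karl Wilson ($80000)

Karl Wilson


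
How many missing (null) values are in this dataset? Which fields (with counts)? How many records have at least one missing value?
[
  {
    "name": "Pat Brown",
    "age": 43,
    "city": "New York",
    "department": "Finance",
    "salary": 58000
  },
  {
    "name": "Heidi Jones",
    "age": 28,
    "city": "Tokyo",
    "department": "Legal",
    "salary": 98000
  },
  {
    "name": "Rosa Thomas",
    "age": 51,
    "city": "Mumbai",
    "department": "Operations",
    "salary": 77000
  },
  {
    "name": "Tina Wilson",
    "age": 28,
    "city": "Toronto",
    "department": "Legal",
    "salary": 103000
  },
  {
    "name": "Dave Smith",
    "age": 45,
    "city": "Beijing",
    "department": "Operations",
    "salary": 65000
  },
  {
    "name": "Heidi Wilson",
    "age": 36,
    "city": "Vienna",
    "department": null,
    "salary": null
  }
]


Checking for missing (null) values in 6 records:

  Pat Brown: complete
  Heidi Jones: complete
  Rosa Thomas: complete
  Tina Wilson: complete
  Dave Smith: complete
  Heidi Wilson: department, salary

Per field:
  name: 0 missing
  age: 0 missing
  city: 0 missing
  department: 1 missing
  salary: 1 missing

Total missing values: 2
Records with any missing: 1

2 missing values (department: 1, salary: 1); 1 incomplete records


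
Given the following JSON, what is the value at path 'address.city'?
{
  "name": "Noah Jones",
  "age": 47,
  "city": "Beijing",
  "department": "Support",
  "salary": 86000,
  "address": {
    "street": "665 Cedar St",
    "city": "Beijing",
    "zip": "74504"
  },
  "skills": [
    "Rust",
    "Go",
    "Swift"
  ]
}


Query: address.city
Path: address -> city
Value: Beijing

Beijing


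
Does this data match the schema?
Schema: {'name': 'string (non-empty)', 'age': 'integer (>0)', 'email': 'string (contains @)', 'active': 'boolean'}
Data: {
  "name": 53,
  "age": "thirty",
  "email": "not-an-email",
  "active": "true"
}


Validating each field against schema:
  name: FAIL (53 is not a string)
  age: FAIL ("thirty" is not an integer)
  email: FAIL ("not-an-email" does not contain @)
  active: FAIL ("true" is not a boolean)

Result: INVALID (4 errors: name, age, email, active)

INVALID (4 errors: name, age, email, active)


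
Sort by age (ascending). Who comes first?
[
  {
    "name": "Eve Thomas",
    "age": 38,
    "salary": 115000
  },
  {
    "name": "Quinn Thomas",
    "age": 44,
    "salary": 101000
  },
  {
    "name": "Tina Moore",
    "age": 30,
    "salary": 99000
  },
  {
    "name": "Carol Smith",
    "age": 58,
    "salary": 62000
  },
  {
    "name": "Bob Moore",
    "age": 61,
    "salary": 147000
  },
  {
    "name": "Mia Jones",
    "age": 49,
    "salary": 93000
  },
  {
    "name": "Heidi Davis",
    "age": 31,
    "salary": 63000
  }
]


Sort by: age (ascending)

Sorted order:
  1. Tina Moore (age = 30)
  2. Heidi Davis (age = 31)
  3. Eve Thomas (age = 38)
  4. Quinn Thomas (age = 44)
  5. Mia Jones (age = 49)
  6. Carol Smith (age = 58)
  7. Bob Moore (age = 61)

First: Tina Moore

Tina Moore


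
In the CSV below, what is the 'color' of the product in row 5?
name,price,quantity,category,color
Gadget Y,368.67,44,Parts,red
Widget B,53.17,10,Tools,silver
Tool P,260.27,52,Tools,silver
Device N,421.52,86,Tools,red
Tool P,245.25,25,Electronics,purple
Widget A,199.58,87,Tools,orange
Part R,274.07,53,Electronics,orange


Query: Row 5 ('Tool P'), column 'color'
Value: purple

purple


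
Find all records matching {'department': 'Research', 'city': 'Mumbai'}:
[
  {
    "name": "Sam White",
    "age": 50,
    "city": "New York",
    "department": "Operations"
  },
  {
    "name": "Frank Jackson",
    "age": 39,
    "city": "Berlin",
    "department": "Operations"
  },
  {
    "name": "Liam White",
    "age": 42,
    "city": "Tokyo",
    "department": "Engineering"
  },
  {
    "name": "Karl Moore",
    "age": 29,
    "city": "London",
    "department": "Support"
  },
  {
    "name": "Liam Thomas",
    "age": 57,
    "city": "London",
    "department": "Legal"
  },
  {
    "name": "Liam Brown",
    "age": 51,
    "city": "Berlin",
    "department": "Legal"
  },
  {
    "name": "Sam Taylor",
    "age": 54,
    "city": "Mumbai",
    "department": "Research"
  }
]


Search criteria: {'department': 'Research', 'city': 'Mumbai'}

Checking 7 records:
  Sam White: {department: Operations, city: New York}
  Frank Jackson: {department: Operations, city: Berlin}
  Liam White: {department: Engineering, city: Tokyo}
  Karl Moore: {department: Support, city: London}
  Liam Thomas: {department: Legal, city: London}
  Liam Brown: {department: Legal, city: Berlin}
  Sam Taylor: {department: Research, city: Mumbai} <-- MATCH

Matches: ["Sam Taylor"]

["Sam Taylor"]


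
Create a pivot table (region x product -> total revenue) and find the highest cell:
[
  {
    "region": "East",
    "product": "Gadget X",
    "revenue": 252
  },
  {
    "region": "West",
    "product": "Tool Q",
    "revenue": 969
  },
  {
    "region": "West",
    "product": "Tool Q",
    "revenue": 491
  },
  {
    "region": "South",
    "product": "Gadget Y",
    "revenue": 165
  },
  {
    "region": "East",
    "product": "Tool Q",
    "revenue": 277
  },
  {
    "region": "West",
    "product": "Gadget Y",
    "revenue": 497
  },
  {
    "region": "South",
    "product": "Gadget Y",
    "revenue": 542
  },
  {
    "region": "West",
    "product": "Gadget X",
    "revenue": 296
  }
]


Pivot: region (rows) x product (columns) -> total revenue

     Gadget X      Gadget Y      Tool Q      
East           252             0           277  
South            0           707             0  
West           296           497          1460  

Highest: West / Tool Q = $1460

West / Tool Q = $1460


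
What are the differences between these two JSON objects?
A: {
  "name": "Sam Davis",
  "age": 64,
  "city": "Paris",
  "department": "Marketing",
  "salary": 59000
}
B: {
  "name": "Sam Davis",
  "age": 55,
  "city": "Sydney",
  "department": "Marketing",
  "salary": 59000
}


Comparing each field (in key order):
  name: same
  age: DIFFERENT
  city: DIFFERENT
  department: same
  salary: same
Differences:
  age: 64 -> 55
  city: Paris -> Sydney

2 field(s) changed

2 changes: age, city


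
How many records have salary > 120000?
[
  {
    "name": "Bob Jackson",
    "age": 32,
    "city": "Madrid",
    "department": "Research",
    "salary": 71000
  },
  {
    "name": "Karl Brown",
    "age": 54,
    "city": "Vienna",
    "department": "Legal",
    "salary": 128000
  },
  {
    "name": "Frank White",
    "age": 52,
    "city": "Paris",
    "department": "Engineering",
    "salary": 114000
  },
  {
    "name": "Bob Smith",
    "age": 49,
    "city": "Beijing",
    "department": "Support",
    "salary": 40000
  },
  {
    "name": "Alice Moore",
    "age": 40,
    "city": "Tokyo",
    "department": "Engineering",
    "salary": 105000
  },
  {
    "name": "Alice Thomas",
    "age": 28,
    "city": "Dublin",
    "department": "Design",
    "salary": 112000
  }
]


Data: 6 records
Condition: salary > 120000

Checking each record:
  Bob Jackson: 71000
  Karl Brown: 128000 MATCH
  Frank White: 114000
  Bob Smith: 40000
  Alice Moore: 105000
  Alice Thomas: 112000

Count: 1

1
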